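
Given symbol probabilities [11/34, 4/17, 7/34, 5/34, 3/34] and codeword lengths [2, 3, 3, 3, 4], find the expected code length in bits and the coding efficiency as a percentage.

Average length L = Σ p_i × l_i = 2.7647 bits
Entropy H = 2.2031 bits
Efficiency η = H/L × 100% = 79.69%


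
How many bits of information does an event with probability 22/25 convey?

Information content I(x) = -log₂(p(x))
I = -log₂(22/25) = -log₂(0.8800)
I = 0.1844 bits


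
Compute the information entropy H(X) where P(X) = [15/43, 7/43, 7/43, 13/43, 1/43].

H(X) = -Σ p(x) log₂ p(x)
  -15/43 × log₂(15/43) = 0.5300
  -7/43 × log₂(7/43) = 0.4263
  -7/43 × log₂(7/43) = 0.4263
  -13/43 × log₂(13/43) = 0.5218
  -1/43 × log₂(1/43) = 0.1262
H(X) = 2.0306 bits


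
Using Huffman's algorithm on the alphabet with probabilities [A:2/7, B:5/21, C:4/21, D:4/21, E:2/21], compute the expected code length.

Huffman tree construction:
Combine smallest probabilities repeatedly
Resulting codes:
  A: 10 (length 2)
  B: 01 (length 2)
  C: 111 (length 3)
  D: 00 (length 2)
  E: 110 (length 3)
Average length = Σ p(s) × length(s) = 2.2857 bits


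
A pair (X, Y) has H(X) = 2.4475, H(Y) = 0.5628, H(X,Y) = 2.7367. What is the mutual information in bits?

I(X;Y) = H(X) + H(Y) - H(X,Y)
I(X;Y) = 2.4475 + 0.5628 - 2.7367 = 0.2736 bits


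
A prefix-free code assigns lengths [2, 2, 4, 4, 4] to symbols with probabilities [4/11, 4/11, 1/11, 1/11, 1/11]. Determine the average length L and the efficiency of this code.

Average length L = Σ p_i × l_i = 2.5455 bits
Entropy H = 2.0049 bits
Efficiency η = H/L × 100% = 78.76%


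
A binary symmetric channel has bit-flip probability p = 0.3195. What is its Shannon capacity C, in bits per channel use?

For BSC with error probability p:
C = 1 - H(p) where H(p) is binary entropy
H(0.3195) = -0.3195 × log₂(0.3195) - 0.6805 × log₂(0.6805)
H(p) = 0.9038
C = 1 - 0.9038 = 0.0962 bits/use


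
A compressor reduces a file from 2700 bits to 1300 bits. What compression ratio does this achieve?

Compression ratio = Original / Compressed
= 2700 / 1300 = 2.08:1


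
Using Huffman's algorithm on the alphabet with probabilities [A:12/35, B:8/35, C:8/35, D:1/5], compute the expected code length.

Huffman tree construction:
Combine smallest probabilities repeatedly
Resulting codes:
  A: 11 (length 2)
  B: 01 (length 2)
  C: 10 (length 2)
  D: 00 (length 2)
Average length = Σ p(s) × length(s) = 2.0000 bits


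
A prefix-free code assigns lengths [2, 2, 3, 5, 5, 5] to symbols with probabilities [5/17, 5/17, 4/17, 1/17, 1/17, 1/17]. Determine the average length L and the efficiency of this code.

Average length L = Σ p_i × l_i = 2.7647 bits
Entropy H = 2.2510 bits
Efficiency η = H/L × 100% = 81.42%


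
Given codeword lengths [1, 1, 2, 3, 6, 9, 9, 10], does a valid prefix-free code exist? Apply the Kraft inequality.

Kraft inequality: Σ 2^(-l_i) ≤ 1 for prefix-free code
Calculating: 2^(-1) + 2^(-1) + 2^(-2) + 2^(-3) + 2^(-6) + 2^(-9) + 2^(-9) + 2^(-10)
= 0.5 + 0.5 + 0.25 + 0.125 + 0.015625 + 0.001953125 + 0.001953125 + 0.0009765625
= 1.3955
Since 1.3955 > 1, prefix-free code does not exist


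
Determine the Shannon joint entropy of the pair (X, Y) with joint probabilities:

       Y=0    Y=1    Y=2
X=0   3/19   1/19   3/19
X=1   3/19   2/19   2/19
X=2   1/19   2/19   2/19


H(X,Y) = -Σ p(x,y) log₂ p(x,y)
  p(0,0)=3/19: -0.1579 × log₂(0.1579) = 0.4205
  p(0,1)=1/19: -0.0526 × log₂(0.0526) = 0.2236
  p(0,2)=3/19: -0.1579 × log₂(0.1579) = 0.4205
  p(1,0)=3/19: -0.1579 × log₂(0.1579) = 0.4205
  p(1,1)=2/19: -0.1053 × log₂(0.1053) = 0.3419
  p(1,2)=2/19: -0.1053 × log₂(0.1053) = 0.3419
  p(2,0)=1/19: -0.0526 × log₂(0.0526) = 0.2236
  p(2,1)=2/19: -0.1053 × log₂(0.1053) = 0.3419
  p(2,2)=2/19: -0.1053 × log₂(0.1053) = 0.3419
H(X,Y) = 3.0761 bits


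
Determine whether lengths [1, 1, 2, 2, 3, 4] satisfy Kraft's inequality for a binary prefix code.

Kraft inequality: Σ 2^(-l_i) ≤ 1 for prefix-free code
Calculating: 2^(-1) + 2^(-1) + 2^(-2) + 2^(-2) + 2^(-3) + 2^(-4)
= 0.5 + 0.5 + 0.25 + 0.25 + 0.125 + 0.0625
= 1.6875
Since 1.6875 > 1, prefix-free code does not exist


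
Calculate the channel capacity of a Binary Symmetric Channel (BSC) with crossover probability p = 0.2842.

For BSC with error probability p:
C = 1 - H(p) where H(p) is binary entropy
H(0.2842) = -0.2842 × log₂(0.2842) - 0.7158 × log₂(0.7158)
H(p) = 0.8611
C = 1 - 0.8611 = 0.1389 bits/use


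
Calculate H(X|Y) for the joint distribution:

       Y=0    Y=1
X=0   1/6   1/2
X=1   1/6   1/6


H(X|Y) = Σ_y p(y) H(X|Y=y)
  p(Y=0) = 1/3, H(X|Y=0) = 1.0000
  p(Y=1) = 2/3, H(X|Y=1) = 0.8113
H(X|Y) = 0.3333×1.0000 + 0.6667×0.8113 = 0.8742 bits


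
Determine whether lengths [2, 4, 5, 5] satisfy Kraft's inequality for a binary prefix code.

Kraft inequality: Σ 2^(-l_i) ≤ 1 for prefix-free code
Calculating: 2^(-2) + 2^(-4) + 2^(-5) + 2^(-5)
= 0.25 + 0.0625 + 0.03125 + 0.03125
= 0.3750
Since 0.3750 ≤ 1, prefix-free code exists


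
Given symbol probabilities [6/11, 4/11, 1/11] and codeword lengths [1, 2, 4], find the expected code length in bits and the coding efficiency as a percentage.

Average length L = Σ p_i × l_i = 1.6364 bits
Entropy H = 1.3222 bits
Efficiency η = H/L × 100% = 80.80%


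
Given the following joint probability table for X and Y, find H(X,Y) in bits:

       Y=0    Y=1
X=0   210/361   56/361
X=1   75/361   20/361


H(X,Y) = -Σ p(x,y) log₂ p(x,y)
  p(0,0)=210/361: -0.5817 × log₂(0.5817) = 0.4547
  p(0,1)=56/361: -0.1551 × log₂(0.1551) = 0.4171
  p(1,0)=75/361: -0.2078 × log₂(0.2078) = 0.4710
  p(1,1)=20/361: -0.0554 × log₂(0.0554) = 0.2312
H(X,Y) = 1.5740 bits


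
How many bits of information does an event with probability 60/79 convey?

Information content I(x) = -log₂(p(x))
I = -log₂(60/79) = -log₂(0.7595)
I = 0.3969 bits


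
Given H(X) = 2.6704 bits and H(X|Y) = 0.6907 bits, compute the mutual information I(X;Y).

I(X;Y) = H(X) - H(X|Y)
I(X;Y) = 2.6704 - 0.6907 = 1.9797 bits


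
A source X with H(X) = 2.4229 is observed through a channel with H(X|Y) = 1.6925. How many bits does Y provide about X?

I(X;Y) = H(X) - H(X|Y)
I(X;Y) = 2.4229 - 1.6925 = 0.7304 bits


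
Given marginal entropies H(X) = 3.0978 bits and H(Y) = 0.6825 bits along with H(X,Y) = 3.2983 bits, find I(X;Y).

I(X;Y) = H(X) + H(Y) - H(X,Y)
I(X;Y) = 3.0978 + 0.6825 - 3.2983 = 0.482 bits


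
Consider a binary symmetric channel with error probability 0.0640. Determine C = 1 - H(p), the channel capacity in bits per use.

For BSC with error probability p:
C = 1 - H(p) where H(p) is binary entropy
H(0.0640) = -0.0640 × log₂(0.0640) - 0.9360 × log₂(0.9360)
H(p) = 0.3431
C = 1 - 0.3431 = 0.6569 bits/use


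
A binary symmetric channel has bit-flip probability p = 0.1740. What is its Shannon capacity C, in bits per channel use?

For BSC with error probability p:
C = 1 - H(p) where H(p) is binary entropy
H(0.1740) = -0.1740 × log₂(0.1740) - 0.8260 × log₂(0.8260)
H(p) = 0.6668
C = 1 - 0.6668 = 0.3332 bits/use


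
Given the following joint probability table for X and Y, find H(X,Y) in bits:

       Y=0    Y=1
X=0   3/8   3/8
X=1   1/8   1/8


H(X,Y) = -Σ p(x,y) log₂ p(x,y)
  p(0,0)=3/8: -0.3750 × log₂(0.3750) = 0.5306
  p(0,1)=3/8: -0.3750 × log₂(0.3750) = 0.5306
  p(1,0)=1/8: -0.1250 × log₂(0.1250) = 0.3750
  p(1,1)=1/8: -0.1250 × log₂(0.1250) = 0.3750
H(X,Y) = 1.8113 bits


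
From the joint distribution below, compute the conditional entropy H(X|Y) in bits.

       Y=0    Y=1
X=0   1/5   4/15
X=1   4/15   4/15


H(X|Y) = Σ_y p(y) H(X|Y=y)
  p(Y=0) = 7/15, H(X|Y=0) = 0.9852
  p(Y=1) = 8/15, H(X|Y=1) = 1.0000
H(X|Y) = 0.4667×0.9852 + 0.5333×1.0000 = 0.9931 bits


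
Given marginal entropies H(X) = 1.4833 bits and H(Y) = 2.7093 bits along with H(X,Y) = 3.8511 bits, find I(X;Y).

I(X;Y) = H(X) + H(Y) - H(X,Y)
I(X;Y) = 1.4833 + 2.7093 - 3.8511 = 0.3415 bits


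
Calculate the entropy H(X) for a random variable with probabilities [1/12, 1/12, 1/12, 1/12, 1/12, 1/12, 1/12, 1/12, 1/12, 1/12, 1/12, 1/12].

H(X) = -Σ p(x) log₂ p(x)
  -1/12 × log₂(1/12) = 0.2987
  -1/12 × log₂(1/12) = 0.2987
  -1/12 × log₂(1/12) = 0.2987
  -1/12 × log₂(1/12) = 0.2987
  -1/12 × log₂(1/12) = 0.2987
  -1/12 × log₂(1/12) = 0.2987
  -1/12 × log₂(1/12) = 0.2987
  -1/12 × log₂(1/12) = 0.2987
  -1/12 × log₂(1/12) = 0.2987
  -1/12 × log₂(1/12) = 0.2987
  -1/12 × log₂(1/12) = 0.2987
  -1/12 × log₂(1/12) = 0.2987
H(X) = 3.5850 bits


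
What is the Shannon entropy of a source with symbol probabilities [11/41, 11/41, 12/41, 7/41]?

H(X) = -Σ p(x) log₂ p(x)
  -11/41 × log₂(11/41) = 0.5093
  -11/41 × log₂(11/41) = 0.5093
  -12/41 × log₂(12/41) = 0.5188
  -7/41 × log₂(7/41) = 0.4354
H(X) = 1.9727 bits


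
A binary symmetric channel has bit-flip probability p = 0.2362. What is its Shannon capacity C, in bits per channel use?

For BSC with error probability p:
C = 1 - H(p) where H(p) is binary entropy
H(0.2362) = -0.2362 × log₂(0.2362) - 0.7638 × log₂(0.7638)
H(p) = 0.7887
C = 1 - 0.7887 = 0.2113 bits/use


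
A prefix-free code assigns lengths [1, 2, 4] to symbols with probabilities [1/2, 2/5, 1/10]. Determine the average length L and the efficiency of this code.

Average length L = Σ p_i × l_i = 1.7000 bits
Entropy H = 1.3610 bits
Efficiency η = H/L × 100% = 80.06%


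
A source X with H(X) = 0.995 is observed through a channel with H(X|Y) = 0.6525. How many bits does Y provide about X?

I(X;Y) = H(X) - H(X|Y)
I(X;Y) = 0.995 - 0.6525 = 0.3425 bits


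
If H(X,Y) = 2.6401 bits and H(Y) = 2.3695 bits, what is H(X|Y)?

Chain rule: H(X,Y) = H(X|Y) + H(Y)
H(X|Y) = H(X,Y) - H(Y) = 2.6401 - 2.3695 = 0.2706 bits


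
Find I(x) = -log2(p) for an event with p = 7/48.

Information content I(x) = -log₂(p(x))
I = -log₂(7/48) = -log₂(0.1458)
I = 2.7776 bits


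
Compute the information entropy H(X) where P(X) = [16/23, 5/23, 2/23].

H(X) = -Σ p(x) log₂ p(x)
  -16/23 × log₂(16/23) = 0.3642
  -5/23 × log₂(5/23) = 0.4786
  -2/23 × log₂(2/23) = 0.3064
H(X) = 1.1492 bits


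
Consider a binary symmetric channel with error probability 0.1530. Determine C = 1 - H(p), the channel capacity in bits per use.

For BSC with error probability p:
C = 1 - H(p) where H(p) is binary entropy
H(0.1530) = -0.1530 × log₂(0.1530) - 0.8470 × log₂(0.8470)
H(p) = 0.6173
C = 1 - 0.6173 = 0.3827 bits/use


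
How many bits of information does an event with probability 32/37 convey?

Information content I(x) = -log₂(p(x))
I = -log₂(32/37) = -log₂(0.8649)
I = 0.2095 bits


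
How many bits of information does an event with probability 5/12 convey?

Information content I(x) = -log₂(p(x))
I = -log₂(5/12) = -log₂(0.4167)
I = 1.2630 bits


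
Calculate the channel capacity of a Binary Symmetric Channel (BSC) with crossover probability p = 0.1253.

For BSC with error probability p:
C = 1 - H(p) where H(p) is binary entropy
H(0.1253) = -0.1253 × log₂(0.1253) - 0.8747 × log₂(0.8747)
H(p) = 0.5444
C = 1 - 0.5444 = 0.4556 bits/use


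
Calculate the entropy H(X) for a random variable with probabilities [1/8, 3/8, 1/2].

H(X) = -Σ p(x) log₂ p(x)
  -1/8 × log₂(1/8) = 0.3750
  -3/8 × log₂(3/8) = 0.5306
  -1/2 × log₂(1/2) = 0.5000
H(X) = 1.4056 bits


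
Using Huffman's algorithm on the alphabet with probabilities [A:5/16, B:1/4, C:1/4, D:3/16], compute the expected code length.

Huffman tree construction:
Combine smallest probabilities repeatedly
Resulting codes:
  A: 11 (length 2)
  B: 01 (length 2)
  C: 10 (length 2)
  D: 00 (length 2)
Average length = Σ p(s) × length(s) = 2.0000 bits


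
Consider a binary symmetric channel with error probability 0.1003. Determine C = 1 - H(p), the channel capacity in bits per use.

For BSC with error probability p:
C = 1 - H(p) where H(p) is binary entropy
H(0.1003) = -0.1003 × log₂(0.1003) - 0.8997 × log₂(0.8997)
H(p) = 0.4699
C = 1 - 0.4699 = 0.5301 bits/use


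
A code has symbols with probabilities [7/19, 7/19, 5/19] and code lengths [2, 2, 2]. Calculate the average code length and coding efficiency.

Average length L = Σ p_i × l_i = 2.0000 bits
Entropy H = 1.5683 bits
Efficiency η = H/L × 100% = 78.42%


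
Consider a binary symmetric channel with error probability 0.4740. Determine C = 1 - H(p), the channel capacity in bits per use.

For BSC with error probability p:
C = 1 - H(p) where H(p) is binary entropy
H(0.4740) = -0.4740 × log₂(0.4740) - 0.5260 × log₂(0.5260)
H(p) = 0.9980
C = 1 - 0.9980 = 0.0020 bits/use


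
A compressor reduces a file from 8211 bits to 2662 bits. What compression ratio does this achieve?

Compression ratio = Original / Compressed
= 8211 / 2662 = 3.08:1


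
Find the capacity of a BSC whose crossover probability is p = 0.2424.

For BSC with error probability p:
C = 1 - H(p) where H(p) is binary entropy
H(0.2424) = -0.2424 × log₂(0.2424) - 0.7576 × log₂(0.7576)
H(p) = 0.7990
C = 1 - 0.7990 = 0.2010 bits/use


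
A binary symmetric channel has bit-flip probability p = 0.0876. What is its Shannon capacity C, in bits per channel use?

For BSC with error probability p:
C = 1 - H(p) where H(p) is binary entropy
H(0.0876) = -0.0876 × log₂(0.0876) - 0.9124 × log₂(0.9124)
H(p) = 0.4284
C = 1 - 0.4284 = 0.5716 bits/use


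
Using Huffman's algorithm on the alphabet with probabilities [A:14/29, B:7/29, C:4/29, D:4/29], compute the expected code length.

Huffman tree construction:
Combine smallest probabilities repeatedly
Resulting codes:
  A: 0 (length 1)
  B: 10 (length 2)
  C: 110 (length 3)
  D: 111 (length 3)
Average length = Σ p(s) × length(s) = 1.7931 bits


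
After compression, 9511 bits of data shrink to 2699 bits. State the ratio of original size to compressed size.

Compression ratio = Original / Compressed
= 9511 / 2699 = 3.52:1


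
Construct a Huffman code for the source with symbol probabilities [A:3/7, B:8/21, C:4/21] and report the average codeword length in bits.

Huffman tree construction:
Combine smallest probabilities repeatedly
Resulting codes:
  A: 0 (length 1)
  B: 11 (length 2)
  C: 10 (length 2)
Average length = Σ p(s) × length(s) = 1.5714 bits


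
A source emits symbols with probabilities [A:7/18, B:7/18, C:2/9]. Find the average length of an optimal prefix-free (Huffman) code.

Huffman tree construction:
Combine smallest probabilities repeatedly
Resulting codes:
  A: 11 (length 2)
  B: 0 (length 1)
  C: 10 (length 2)
Average length = Σ p(s) × length(s) = 1.6111 bits


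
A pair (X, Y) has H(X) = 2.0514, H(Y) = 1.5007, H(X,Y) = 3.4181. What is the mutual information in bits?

I(X;Y) = H(X) + H(Y) - H(X,Y)
I(X;Y) = 2.0514 + 1.5007 - 3.4181 = 0.134 bits


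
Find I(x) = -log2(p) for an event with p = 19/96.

Information content I(x) = -log₂(p(x))
I = -log₂(19/96) = -log₂(0.1979)
I = 2.3370 bits


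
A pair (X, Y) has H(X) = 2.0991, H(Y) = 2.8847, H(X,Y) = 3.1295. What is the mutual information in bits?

I(X;Y) = H(X) + H(Y) - H(X,Y)
I(X;Y) = 2.0991 + 2.8847 - 3.1295 = 1.8543 bits


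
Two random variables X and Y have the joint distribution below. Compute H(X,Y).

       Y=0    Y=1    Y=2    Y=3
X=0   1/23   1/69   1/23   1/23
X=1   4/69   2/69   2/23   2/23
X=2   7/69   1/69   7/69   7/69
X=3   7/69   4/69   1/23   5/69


H(X,Y) = -Σ p(x,y) log₂ p(x,y)
  p(0,0)=1/23: -0.0435 × log₂(0.0435) = 0.1967
  p(0,1)=1/69: -0.0145 × log₂(0.0145) = 0.0885
  p(0,2)=1/23: -0.0435 × log₂(0.0435) = 0.1967
  p(0,3)=1/23: -0.0435 × log₂(0.0435) = 0.1967
  p(1,0)=4/69: -0.0580 × log₂(0.0580) = 0.2382
  p(1,1)=2/69: -0.0290 × log₂(0.0290) = 0.1481
  p(1,2)=2/23: -0.0870 × log₂(0.0870) = 0.3064
  p(1,3)=2/23: -0.0870 × log₂(0.0870) = 0.3064
  p(2,0)=7/69: -0.1014 × log₂(0.1014) = 0.3349
  p(2,1)=1/69: -0.0145 × log₂(0.0145) = 0.0885
  p(2,2)=7/69: -0.1014 × log₂(0.1014) = 0.3349
  p(2,3)=7/69: -0.1014 × log₂(0.1014) = 0.3349
  p(3,0)=7/69: -0.1014 × log₂(0.1014) = 0.3349
  p(3,1)=4/69: -0.0580 × log₂(0.0580) = 0.2382
  p(3,2)=1/23: -0.0435 × log₂(0.0435) = 0.1967
  p(3,3)=5/69: -0.0725 × log₂(0.0725) = 0.2744
H(X,Y) = 3.8150 bits


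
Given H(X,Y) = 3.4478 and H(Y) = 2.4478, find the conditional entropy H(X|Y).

Chain rule: H(X,Y) = H(X|Y) + H(Y)
H(X|Y) = H(X,Y) - H(Y) = 3.4478 - 2.4478 = 1.0 bits


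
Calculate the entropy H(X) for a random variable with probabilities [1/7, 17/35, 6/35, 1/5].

H(X) = -Σ p(x) log₂ p(x)
  -1/7 × log₂(1/7) = 0.4011
  -17/35 × log₂(17/35) = 0.5060
  -6/35 × log₂(6/35) = 0.4362
  -1/5 × log₂(1/5) = 0.4644
H(X) = 1.8076 bits


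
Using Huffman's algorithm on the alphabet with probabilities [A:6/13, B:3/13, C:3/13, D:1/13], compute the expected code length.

Huffman tree construction:
Combine smallest probabilities repeatedly
Resulting codes:
  A: 0 (length 1)
  B: 111 (length 3)
  C: 10 (length 2)
  D: 110 (length 3)
Average length = Σ p(s) × length(s) = 1.8462 bits


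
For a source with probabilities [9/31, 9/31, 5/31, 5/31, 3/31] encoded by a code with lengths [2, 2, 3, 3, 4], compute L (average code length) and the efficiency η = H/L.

Average length L = Σ p_i × l_i = 2.5161 bits
Entropy H = 2.2112 bits
Efficiency η = H/L × 100% = 87.88%


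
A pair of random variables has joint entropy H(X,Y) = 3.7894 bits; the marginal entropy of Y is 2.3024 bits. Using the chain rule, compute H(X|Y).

Chain rule: H(X,Y) = H(X|Y) + H(Y)
H(X|Y) = H(X,Y) - H(Y) = 3.7894 - 2.3024 = 1.487 bits


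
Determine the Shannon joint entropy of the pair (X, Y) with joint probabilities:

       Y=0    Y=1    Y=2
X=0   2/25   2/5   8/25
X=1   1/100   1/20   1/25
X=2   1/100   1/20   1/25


H(X,Y) = -Σ p(x,y) log₂ p(x,y)
  p(0,0)=2/25: -0.0800 × log₂(0.0800) = 0.2915
  p(0,1)=2/5: -0.4000 × log₂(0.4000) = 0.5288
  p(0,2)=8/25: -0.3200 × log₂(0.3200) = 0.5260
  p(1,0)=1/100: -0.0100 × log₂(0.0100) = 0.0664
  p(1,1)=1/20: -0.0500 × log₂(0.0500) = 0.2161
  p(1,2)=1/25: -0.0400 × log₂(0.0400) = 0.1858
  p(2,0)=1/100: -0.0100 × log₂(0.0100) = 0.0664
  p(2,1)=1/20: -0.0500 × log₂(0.0500) = 0.2161
  p(2,2)=1/25: -0.0400 × log₂(0.0400) = 0.1858
H(X,Y) = 2.2829 bits


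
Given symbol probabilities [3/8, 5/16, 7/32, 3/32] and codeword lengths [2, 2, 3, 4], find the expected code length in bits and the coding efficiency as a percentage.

Average length L = Σ p_i × l_i = 2.4062 bits
Entropy H = 1.8548 bits
Efficiency η = H/L × 100% = 77.08%


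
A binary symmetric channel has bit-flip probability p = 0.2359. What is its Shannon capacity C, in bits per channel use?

For BSC with error probability p:
C = 1 - H(p) where H(p) is binary entropy
H(0.2359) = -0.2359 × log₂(0.2359) - 0.7641 × log₂(0.7641)
H(p) = 0.7882
C = 1 - 0.7882 = 0.2118 bits/use


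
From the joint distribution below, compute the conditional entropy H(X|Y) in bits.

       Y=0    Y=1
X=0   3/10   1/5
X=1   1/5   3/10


H(X|Y) = Σ_y p(y) H(X|Y=y)
  p(Y=0) = 1/2, H(X|Y=0) = 0.9710
  p(Y=1) = 1/2, H(X|Y=1) = 0.9710
H(X|Y) = 0.5000×0.9710 + 0.5000×0.9710 = 0.9710 bits


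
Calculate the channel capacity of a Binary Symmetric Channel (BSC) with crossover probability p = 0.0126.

For BSC with error probability p:
C = 1 - H(p) where H(p) is binary entropy
H(0.0126) = -0.0126 × log₂(0.0126) - 0.9874 × log₂(0.9874)
H(p) = 0.0976
C = 1 - 0.0976 = 0.9024 bits/use


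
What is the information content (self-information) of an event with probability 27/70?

Information content I(x) = -log₂(p(x))
I = -log₂(27/70) = -log₂(0.3857)
I = 1.3744 bits


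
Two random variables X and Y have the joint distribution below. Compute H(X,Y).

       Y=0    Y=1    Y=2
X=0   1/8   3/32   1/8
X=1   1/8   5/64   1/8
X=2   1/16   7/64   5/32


H(X,Y) = -Σ p(x,y) log₂ p(x,y)
  p(0,0)=1/8: -0.1250 × log₂(0.1250) = 0.3750
  p(0,1)=3/32: -0.0938 × log₂(0.0938) = 0.3202
  p(0,2)=1/8: -0.1250 × log₂(0.1250) = 0.3750
  p(1,0)=1/8: -0.1250 × log₂(0.1250) = 0.3750
  p(1,1)=5/64: -0.0781 × log₂(0.0781) = 0.2873
  p(1,2)=1/8: -0.1250 × log₂(0.1250) = 0.3750
  p(2,0)=1/16: -0.0625 × log₂(0.0625) = 0.2500
  p(2,1)=7/64: -0.1094 × log₂(0.1094) = 0.3492
  p(2,2)=5/32: -0.1562 × log₂(0.1562) = 0.4184
H(X,Y) = 3.1252 bits


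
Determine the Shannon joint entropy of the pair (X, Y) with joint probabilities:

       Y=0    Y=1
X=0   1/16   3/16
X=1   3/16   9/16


H(X,Y) = -Σ p(x,y) log₂ p(x,y)
  p(0,0)=1/16: -0.0625 × log₂(0.0625) = 0.2500
  p(0,1)=3/16: -0.1875 × log₂(0.1875) = 0.4528
  p(1,0)=3/16: -0.1875 × log₂(0.1875) = 0.4528
  p(1,1)=9/16: -0.5625 × log₂(0.5625) = 0.4669
H(X,Y) = 1.6226 bits


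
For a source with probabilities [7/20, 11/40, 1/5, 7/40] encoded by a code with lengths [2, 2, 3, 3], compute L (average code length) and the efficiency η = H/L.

Average length L = Σ p_i × l_i = 2.3750 bits
Entropy H = 1.9467 bits
Efficiency η = H/L × 100% = 81.97%


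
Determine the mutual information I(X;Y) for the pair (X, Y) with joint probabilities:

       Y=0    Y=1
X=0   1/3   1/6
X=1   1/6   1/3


H(X) = 1.0000, H(Y) = 1.0000, H(X,Y) = 1.9183
I(X;Y) = H(X) + H(Y) - H(X,Y) = 0.0817 bits


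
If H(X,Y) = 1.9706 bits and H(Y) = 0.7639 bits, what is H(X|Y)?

Chain rule: H(X,Y) = H(X|Y) + H(Y)
H(X|Y) = H(X,Y) - H(Y) = 1.9706 - 0.7639 = 1.2067 bits


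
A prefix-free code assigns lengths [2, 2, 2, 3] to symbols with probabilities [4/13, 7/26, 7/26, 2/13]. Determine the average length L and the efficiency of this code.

Average length L = Σ p_i × l_i = 2.1538 bits
Entropy H = 1.9580 bits
Efficiency η = H/L × 100% = 90.91%


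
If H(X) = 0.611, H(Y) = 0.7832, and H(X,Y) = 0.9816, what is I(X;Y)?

I(X;Y) = H(X) + H(Y) - H(X,Y)
I(X;Y) = 0.611 + 0.7832 - 0.9816 = 0.4126 bits


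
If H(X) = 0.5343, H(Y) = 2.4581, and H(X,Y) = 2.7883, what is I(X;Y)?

I(X;Y) = H(X) + H(Y) - H(X,Y)
I(X;Y) = 0.5343 + 2.4581 - 2.7883 = 0.2041 bits


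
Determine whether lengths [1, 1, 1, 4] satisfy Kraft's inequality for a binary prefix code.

Kraft inequality: Σ 2^(-l_i) ≤ 1 for prefix-free code
Calculating: 2^(-1) + 2^(-1) + 2^(-1) + 2^(-4)
= 0.5 + 0.5 + 0.5 + 0.0625
= 1.5625
Since 1.5625 > 1, prefix-free code does not exist


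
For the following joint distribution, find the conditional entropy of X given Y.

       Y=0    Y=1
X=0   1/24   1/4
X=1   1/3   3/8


H(X|Y) = Σ_y p(y) H(X|Y=y)
  p(Y=0) = 3/8, H(X|Y=0) = 0.5033
  p(Y=1) = 5/8, H(X|Y=1) = 0.9710
H(X|Y) = 0.3750×0.5033 + 0.6250×0.9710 = 0.7956 bits


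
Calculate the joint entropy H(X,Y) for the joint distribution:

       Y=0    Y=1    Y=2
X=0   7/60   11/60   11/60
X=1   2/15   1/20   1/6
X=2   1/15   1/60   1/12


H(X,Y) = -Σ p(x,y) log₂ p(x,y)
  p(0,0)=7/60: -0.1167 × log₂(0.1167) = 0.3616
  p(0,1)=11/60: -0.1833 × log₂(0.1833) = 0.4487
  p(0,2)=11/60: -0.1833 × log₂(0.1833) = 0.4487
  p(1,0)=2/15: -0.1333 × log₂(0.1333) = 0.3876
  p(1,1)=1/20: -0.0500 × log₂(0.0500) = 0.2161
  p(1,2)=1/6: -0.1667 × log₂(0.1667) = 0.4308
  p(2,0)=1/15: -0.0667 × log₂(0.0667) = 0.2605
  p(2,1)=1/60: -0.0167 × log₂(0.0167) = 0.0984
  p(2,2)=1/12: -0.0833 × log₂(0.0833) = 0.2987
H(X,Y) = 2.9512 bits


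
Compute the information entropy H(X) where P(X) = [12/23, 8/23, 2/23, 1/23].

H(X) = -Σ p(x) log₂ p(x)
  -12/23 × log₂(12/23) = 0.4897
  -8/23 × log₂(8/23) = 0.5299
  -2/23 × log₂(2/23) = 0.3064
  -1/23 × log₂(1/23) = 0.1967
H(X) = 1.5227 bits


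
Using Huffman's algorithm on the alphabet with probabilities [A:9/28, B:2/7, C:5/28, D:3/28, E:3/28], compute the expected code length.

Huffman tree construction:
Combine smallest probabilities repeatedly
Resulting codes:
  A: 11 (length 2)
  B: 10 (length 2)
  C: 00 (length 2)
  D: 010 (length 3)
  E: 011 (length 3)
Average length = Σ p(s) × length(s) = 2.2143 bits


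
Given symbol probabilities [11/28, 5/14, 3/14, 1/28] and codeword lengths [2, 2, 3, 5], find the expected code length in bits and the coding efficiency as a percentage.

Average length L = Σ p_i × l_i = 2.3214 bits
Entropy H = 1.7080 bits
Efficiency η = H/L × 100% = 73.57%


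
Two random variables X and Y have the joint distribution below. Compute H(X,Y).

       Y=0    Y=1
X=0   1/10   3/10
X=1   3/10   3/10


H(X,Y) = -Σ p(x,y) log₂ p(x,y)
  p(0,0)=1/10: -0.1000 × log₂(0.1000) = 0.3322
  p(0,1)=3/10: -0.3000 × log₂(0.3000) = 0.5211
  p(1,0)=3/10: -0.3000 × log₂(0.3000) = 0.5211
  p(1,1)=3/10: -0.3000 × log₂(0.3000) = 0.5211
H(X,Y) = 1.8955 bits


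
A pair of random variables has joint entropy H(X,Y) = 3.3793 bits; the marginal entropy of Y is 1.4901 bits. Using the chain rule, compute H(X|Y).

Chain rule: H(X,Y) = H(X|Y) + H(Y)
H(X|Y) = H(X,Y) - H(Y) = 3.3793 - 1.4901 = 1.8892 bits


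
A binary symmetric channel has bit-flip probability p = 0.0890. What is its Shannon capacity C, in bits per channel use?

For BSC with error probability p:
C = 1 - H(p) where H(p) is binary entropy
H(0.0890) = -0.0890 × log₂(0.0890) - 0.9110 × log₂(0.9110)
H(p) = 0.4331
C = 1 - 0.4331 = 0.5669 bits/use


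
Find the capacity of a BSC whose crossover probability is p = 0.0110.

For BSC with error probability p:
C = 1 - H(p) where H(p) is binary entropy
H(0.0110) = -0.0110 × log₂(0.0110) - 0.9890 × log₂(0.9890)
H(p) = 0.0874
C = 1 - 0.0874 = 0.9126 bits/use


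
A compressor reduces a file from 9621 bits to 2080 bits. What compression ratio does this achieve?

Compression ratio = Original / Compressed
= 9621 / 2080 = 4.63:1


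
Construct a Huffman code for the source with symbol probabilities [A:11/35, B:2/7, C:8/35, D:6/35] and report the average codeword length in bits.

Huffman tree construction:
Combine smallest probabilities repeatedly
Resulting codes:
  A: 11 (length 2)
  B: 10 (length 2)
  C: 01 (length 2)
  D: 00 (length 2)
Average length = Σ p(s) × length(s) = 2.0000 bits


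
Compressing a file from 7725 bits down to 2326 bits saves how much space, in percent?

Space savings = (1 - Compressed/Original) × 100%
= (1 - 2326/7725) × 100%
= 69.89%


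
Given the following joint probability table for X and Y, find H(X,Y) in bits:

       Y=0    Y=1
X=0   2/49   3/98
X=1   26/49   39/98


H(X,Y) = -Σ p(x,y) log₂ p(x,y)
  p(0,0)=2/49: -0.0408 × log₂(0.0408) = 0.1884
  p(0,1)=3/98: -0.0306 × log₂(0.0306) = 0.1540
  p(1,0)=26/49: -0.5306 × log₂(0.5306) = 0.4851
  p(1,1)=39/98: -0.3980 × log₂(0.3980) = 0.5290
H(X,Y) = 1.3565 bits


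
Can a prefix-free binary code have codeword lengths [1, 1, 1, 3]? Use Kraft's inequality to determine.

Kraft inequality: Σ 2^(-l_i) ≤ 1 for prefix-free code
Calculating: 2^(-1) + 2^(-1) + 2^(-1) + 2^(-3)
= 0.5 + 0.5 + 0.5 + 0.125
= 1.6250
Since 1.6250 > 1, prefix-free code does not exist


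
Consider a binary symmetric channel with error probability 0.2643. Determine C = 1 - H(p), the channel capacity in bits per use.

For BSC with error probability p:
C = 1 - H(p) where H(p) is binary entropy
H(0.2643) = -0.2643 × log₂(0.2643) - 0.7357 × log₂(0.7357)
H(p) = 0.8332
C = 1 - 0.8332 = 0.1668 bits/use


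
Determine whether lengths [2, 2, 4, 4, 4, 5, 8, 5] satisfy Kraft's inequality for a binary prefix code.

Kraft inequality: Σ 2^(-l_i) ≤ 1 for prefix-free code
Calculating: 2^(-2) + 2^(-2) + 2^(-4) + 2^(-4) + 2^(-4) + 2^(-5) + 2^(-8) + 2^(-5)
= 0.25 + 0.25 + 0.0625 + 0.0625 + 0.0625 + 0.03125 + 0.00390625 + 0.03125
= 0.7539
Since 0.7539 ≤ 1, prefix-free code exists


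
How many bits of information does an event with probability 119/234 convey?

Information content I(x) = -log₂(p(x))
I = -log₂(119/234) = -log₂(0.5085)
I = 0.9755 bits


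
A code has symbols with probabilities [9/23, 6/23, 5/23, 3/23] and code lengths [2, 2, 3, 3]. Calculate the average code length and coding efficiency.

Average length L = Σ p_i × l_i = 2.3478 bits
Entropy H = 1.8973 bits
Efficiency η = H/L × 100% = 80.81%


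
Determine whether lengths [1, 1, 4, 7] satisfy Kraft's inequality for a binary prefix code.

Kraft inequality: Σ 2^(-l_i) ≤ 1 for prefix-free code
Calculating: 2^(-1) + 2^(-1) + 2^(-4) + 2^(-7)
= 0.5 + 0.5 + 0.0625 + 0.0078125
= 1.0703
Since 1.0703 > 1, prefix-free code does not exist


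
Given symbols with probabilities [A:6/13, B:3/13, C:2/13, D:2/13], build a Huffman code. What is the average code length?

Huffman tree construction:
Combine smallest probabilities repeatedly
Resulting codes:
  A: 0 (length 1)
  B: 10 (length 2)
  C: 110 (length 3)
  D: 111 (length 3)
Average length = Σ p(s) × length(s) = 1.8462 bits


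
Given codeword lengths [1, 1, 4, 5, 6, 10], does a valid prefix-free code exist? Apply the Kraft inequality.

Kraft inequality: Σ 2^(-l_i) ≤ 1 for prefix-free code
Calculating: 2^(-1) + 2^(-1) + 2^(-4) + 2^(-5) + 2^(-6) + 2^(-10)
= 0.5 + 0.5 + 0.0625 + 0.03125 + 0.015625 + 0.0009765625
= 1.1104
Since 1.1104 > 1, prefix-free code does not exist


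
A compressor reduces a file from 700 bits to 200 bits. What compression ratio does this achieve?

Compression ratio = Original / Compressed
= 700 / 200 = 3.50:1


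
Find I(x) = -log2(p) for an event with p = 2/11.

Information content I(x) = -log₂(p(x))
I = -log₂(2/11) = -log₂(0.1818)
I = 2.4594 bits


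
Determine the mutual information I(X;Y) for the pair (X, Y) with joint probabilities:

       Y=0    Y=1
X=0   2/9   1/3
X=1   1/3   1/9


H(X) = 0.9911, H(Y) = 0.9911, H(X,Y) = 1.8911
I(X;Y) = H(X) + H(Y) - H(X,Y) = 0.0911 bits


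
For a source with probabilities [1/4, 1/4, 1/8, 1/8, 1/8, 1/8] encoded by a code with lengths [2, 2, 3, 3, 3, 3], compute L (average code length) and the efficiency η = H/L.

Average length L = Σ p_i × l_i = 2.5000 bits
Entropy H = 2.5000 bits
Efficiency η = H/L × 100% = 100.00%


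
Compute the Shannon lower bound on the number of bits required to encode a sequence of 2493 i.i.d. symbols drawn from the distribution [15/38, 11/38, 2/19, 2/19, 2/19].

Entropy H = 2.0727 bits/symbol
Minimum bits = H × n = 2.0727 × 2493
= 5167.34 bits


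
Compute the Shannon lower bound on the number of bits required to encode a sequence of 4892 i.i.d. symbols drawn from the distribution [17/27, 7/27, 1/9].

Entropy H = 1.2774 bits/symbol
Minimum bits = H × n = 1.2774 × 4892
= 6248.85 bits


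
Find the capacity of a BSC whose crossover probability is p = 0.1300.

For BSC with error probability p:
C = 1 - H(p) where H(p) is binary entropy
H(0.1300) = -0.1300 × log₂(0.1300) - 0.8700 × log₂(0.8700)
H(p) = 0.5574
C = 1 - 0.5574 = 0.4426 bits/use


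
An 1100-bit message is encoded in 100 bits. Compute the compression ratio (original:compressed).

Compression ratio = Original / Compressed
= 1100 / 100 = 11.00:1


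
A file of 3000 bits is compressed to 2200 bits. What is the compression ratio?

Compression ratio = Original / Compressed
= 3000 / 2200 = 1.36:1


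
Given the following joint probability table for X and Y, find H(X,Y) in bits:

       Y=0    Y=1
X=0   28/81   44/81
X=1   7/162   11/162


H(X,Y) = -Σ p(x,y) log₂ p(x,y)
  p(0,0)=28/81: -0.3457 × log₂(0.3457) = 0.5298
  p(0,1)=44/81: -0.5432 × log₂(0.5432) = 0.4783
  p(1,0)=7/162: -0.0432 × log₂(0.0432) = 0.1958
  p(1,1)=11/162: -0.0679 × log₂(0.0679) = 0.2635
H(X,Y) = 1.4673 bits


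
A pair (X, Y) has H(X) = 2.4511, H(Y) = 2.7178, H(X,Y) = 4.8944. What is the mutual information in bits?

I(X;Y) = H(X) + H(Y) - H(X,Y)
I(X;Y) = 2.4511 + 2.7178 - 4.8944 = 0.2745 bits


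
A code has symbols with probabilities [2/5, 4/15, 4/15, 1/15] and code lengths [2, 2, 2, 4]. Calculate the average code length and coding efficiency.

Average length L = Σ p_i × l_i = 2.1333 bits
Entropy H = 1.8062 bits
Efficiency η = H/L × 100% = 84.67%


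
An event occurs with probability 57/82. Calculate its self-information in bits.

Information content I(x) = -log₂(p(x))
I = -log₂(57/82) = -log₂(0.6951)
I = 0.5247 bits


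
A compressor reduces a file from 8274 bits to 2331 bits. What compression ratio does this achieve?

Compression ratio = Original / Compressed
= 8274 / 2331 = 3.55:1


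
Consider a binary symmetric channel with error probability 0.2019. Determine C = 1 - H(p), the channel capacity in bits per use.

For BSC with error probability p:
C = 1 - H(p) where H(p) is binary entropy
H(0.2019) = -0.2019 × log₂(0.2019) - 0.7981 × log₂(0.7981)
H(p) = 0.7257
C = 1 - 0.7257 = 0.2743 bits/use


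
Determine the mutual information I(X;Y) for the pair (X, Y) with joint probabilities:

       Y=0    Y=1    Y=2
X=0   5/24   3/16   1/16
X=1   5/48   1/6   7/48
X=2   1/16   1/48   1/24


H(X) = 1.4171, H(Y) = 1.5613, H(X,Y) = 2.9075
I(X;Y) = H(X) + H(Y) - H(X,Y) = 0.0709 bits


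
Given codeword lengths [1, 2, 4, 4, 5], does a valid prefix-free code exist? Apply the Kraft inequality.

Kraft inequality: Σ 2^(-l_i) ≤ 1 for prefix-free code
Calculating: 2^(-1) + 2^(-2) + 2^(-4) + 2^(-4) + 2^(-5)
= 0.5 + 0.25 + 0.0625 + 0.0625 + 0.03125
= 0.9062
Since 0.9062 ≤ 1, prefix-free code exists


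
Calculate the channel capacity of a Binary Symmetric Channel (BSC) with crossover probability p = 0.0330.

For BSC with error probability p:
C = 1 - H(p) where H(p) is binary entropy
H(0.0330) = -0.0330 × log₂(0.0330) - 0.9670 × log₂(0.9670)
H(p) = 0.2092
C = 1 - 0.2092 = 0.7908 bits/use


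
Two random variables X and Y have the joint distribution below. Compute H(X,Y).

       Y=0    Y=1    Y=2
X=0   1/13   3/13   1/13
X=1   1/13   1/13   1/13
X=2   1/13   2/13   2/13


H(X,Y) = -Σ p(x,y) log₂ p(x,y)
  p(0,0)=1/13: -0.0769 × log₂(0.0769) = 0.2846
  p(0,1)=3/13: -0.2308 × log₂(0.2308) = 0.4882
  p(0,2)=1/13: -0.0769 × log₂(0.0769) = 0.2846
  p(1,0)=1/13: -0.0769 × log₂(0.0769) = 0.2846
  p(1,1)=1/13: -0.0769 × log₂(0.0769) = 0.2846
  p(1,2)=1/13: -0.0769 × log₂(0.0769) = 0.2846
  p(2,0)=1/13: -0.0769 × log₂(0.0769) = 0.2846
  p(2,1)=2/13: -0.1538 × log₂(0.1538) = 0.4155
  p(2,2)=2/13: -0.1538 × log₂(0.1538) = 0.4155
H(X,Y) = 3.0270 bits


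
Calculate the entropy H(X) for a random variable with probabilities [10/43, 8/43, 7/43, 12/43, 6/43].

H(X) = -Σ p(x) log₂ p(x)
  -10/43 × log₂(10/43) = 0.4894
  -8/43 × log₂(8/43) = 0.4514
  -7/43 × log₂(7/43) = 0.4263
  -12/43 × log₂(12/43) = 0.5139
  -6/43 × log₂(6/43) = 0.3965
H(X) = 2.2774 bits


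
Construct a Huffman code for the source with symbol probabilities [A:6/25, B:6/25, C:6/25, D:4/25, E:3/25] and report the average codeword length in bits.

Huffman tree construction:
Combine smallest probabilities repeatedly
Resulting codes:
  A: 00 (length 2)
  B: 01 (length 2)
  C: 10 (length 2)
  D: 111 (length 3)
  E: 110 (length 3)
Average length = Σ p(s) × length(s) = 2.2800 bits


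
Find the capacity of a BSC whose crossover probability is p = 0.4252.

For BSC with error probability p:
C = 1 - H(p) where H(p) is binary entropy
H(0.4252) = -0.4252 × log₂(0.4252) - 0.5748 × log₂(0.5748)
H(p) = 0.9838
C = 1 - 0.9838 = 0.0162 bits/use


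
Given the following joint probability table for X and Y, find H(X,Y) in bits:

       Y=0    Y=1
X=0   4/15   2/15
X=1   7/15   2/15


H(X,Y) = -Σ p(x,y) log₂ p(x,y)
  p(0,0)=4/15: -0.2667 × log₂(0.2667) = 0.5085
  p(0,1)=2/15: -0.1333 × log₂(0.1333) = 0.3876
  p(1,0)=7/15: -0.4667 × log₂(0.4667) = 0.5131
  p(1,1)=2/15: -0.1333 × log₂(0.1333) = 0.3876
H(X,Y) = 1.7968 bits


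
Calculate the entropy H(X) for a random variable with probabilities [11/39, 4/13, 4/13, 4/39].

H(X) = -Σ p(x) log₂ p(x)
  -11/39 × log₂(11/39) = 0.5150
  -4/13 × log₂(4/13) = 0.5232
  -4/13 × log₂(4/13) = 0.5232
  -4/39 × log₂(4/39) = 0.3370
H(X) = 1.8984 bits


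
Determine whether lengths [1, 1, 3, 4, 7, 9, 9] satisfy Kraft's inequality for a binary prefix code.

Kraft inequality: Σ 2^(-l_i) ≤ 1 for prefix-free code
Calculating: 2^(-1) + 2^(-1) + 2^(-3) + 2^(-4) + 2^(-7) + 2^(-9) + 2^(-9)
= 0.5 + 0.5 + 0.125 + 0.0625 + 0.0078125 + 0.001953125 + 0.001953125
= 1.1992
Since 1.1992 > 1, prefix-free code does not exist


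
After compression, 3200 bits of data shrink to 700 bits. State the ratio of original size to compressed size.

Compression ratio = Original / Compressed
= 3200 / 700 = 4.57:1


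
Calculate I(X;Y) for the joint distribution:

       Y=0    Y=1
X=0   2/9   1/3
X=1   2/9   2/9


H(X) = 0.9911, H(Y) = 0.9911, H(X,Y) = 1.9749
I(X;Y) = H(X) + H(Y) - H(X,Y) = 0.0072 bits


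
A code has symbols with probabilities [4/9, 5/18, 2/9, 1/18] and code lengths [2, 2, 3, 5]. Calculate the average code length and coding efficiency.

Average length L = Σ p_i × l_i = 2.3889 bits
Entropy H = 1.7472 bits
Efficiency η = H/L × 100% = 73.14%


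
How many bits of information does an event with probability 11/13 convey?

Information content I(x) = -log₂(p(x))
I = -log₂(11/13) = -log₂(0.8462)
I = 0.2410 bits


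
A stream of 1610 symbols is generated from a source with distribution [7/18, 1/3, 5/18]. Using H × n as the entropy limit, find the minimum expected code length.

Entropy H = 1.5715 bits/symbol
Minimum bits = H × n = 1.5715 × 1610
= 2530.18 bits


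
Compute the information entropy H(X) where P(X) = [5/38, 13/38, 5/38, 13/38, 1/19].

H(X) = -Σ p(x) log₂ p(x)
  -5/38 × log₂(5/38) = 0.3850
  -13/38 × log₂(13/38) = 0.5294
  -5/38 × log₂(5/38) = 0.3850
  -13/38 × log₂(13/38) = 0.5294
  -1/19 × log₂(1/19) = 0.2236
H(X) = 2.0524 bits


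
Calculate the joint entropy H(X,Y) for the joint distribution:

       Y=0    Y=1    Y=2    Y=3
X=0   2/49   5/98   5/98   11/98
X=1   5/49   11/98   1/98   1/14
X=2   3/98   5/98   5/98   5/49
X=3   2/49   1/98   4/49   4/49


H(X,Y) = -Σ p(x,y) log₂ p(x,y)
  p(0,0)=2/49: -0.0408 × log₂(0.0408) = 0.1884
  p(0,1)=5/98: -0.0510 × log₂(0.0510) = 0.2190
  p(0,2)=5/98: -0.0510 × log₂(0.0510) = 0.2190
  p(0,3)=11/98: -0.1122 × log₂(0.1122) = 0.3542
  p(1,0)=5/49: -0.1020 × log₂(0.1020) = 0.3360
  p(1,1)=11/98: -0.1122 × log₂(0.1122) = 0.3542
  p(1,2)=1/98: -0.0102 × log₂(0.0102) = 0.0675
  p(1,3)=1/14: -0.0714 × log₂(0.0714) = 0.2720
  p(2,0)=3/98: -0.0306 × log₂(0.0306) = 0.1540
  p(2,1)=5/98: -0.0510 × log₂(0.0510) = 0.2190
  p(2,2)=5/98: -0.0510 × log₂(0.0510) = 0.2190
  p(2,3)=5/49: -0.1020 × log₂(0.1020) = 0.3360
  p(3,0)=2/49: -0.0408 × log₂(0.0408) = 0.1884
  p(3,1)=1/98: -0.0102 × log₂(0.0102) = 0.0675
  p(3,2)=4/49: -0.0816 × log₂(0.0816) = 0.2951
  p(3,3)=4/49: -0.0816 × log₂(0.0816) = 0.2951
H(X,Y) = 3.7842 bits


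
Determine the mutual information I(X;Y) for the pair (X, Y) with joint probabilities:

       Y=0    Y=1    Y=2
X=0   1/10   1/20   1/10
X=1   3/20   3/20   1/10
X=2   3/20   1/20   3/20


H(X) = 1.5589, H(Y) = 1.5589, H(X,Y) = 3.0710
I(X;Y) = H(X) + H(Y) - H(X,Y) = 0.0468 bits


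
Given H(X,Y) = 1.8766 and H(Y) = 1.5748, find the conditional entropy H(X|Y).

Chain rule: H(X,Y) = H(X|Y) + H(Y)
H(X|Y) = H(X,Y) - H(Y) = 1.8766 - 1.5748 = 0.3018 bits


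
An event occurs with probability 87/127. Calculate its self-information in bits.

Information content I(x) = -log₂(p(x))
I = -log₂(87/127) = -log₂(0.6850)
I = 0.5457 bits


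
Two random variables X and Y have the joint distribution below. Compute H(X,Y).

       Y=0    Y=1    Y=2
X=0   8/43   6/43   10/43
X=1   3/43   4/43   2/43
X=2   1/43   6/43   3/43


H(X,Y) = -Σ p(x,y) log₂ p(x,y)
  p(0,0)=8/43: -0.1860 × log₂(0.1860) = 0.4514
  p(0,1)=6/43: -0.1395 × log₂(0.1395) = 0.3965
  p(0,2)=10/43: -0.2326 × log₂(0.2326) = 0.4894
  p(1,0)=3/43: -0.0698 × log₂(0.0698) = 0.2680
  p(1,1)=4/43: -0.0930 × log₂(0.0930) = 0.3187
  p(1,2)=2/43: -0.0465 × log₂(0.0465) = 0.2059
  p(2,0)=1/43: -0.0233 × log₂(0.0233) = 0.1262
  p(2,1)=6/43: -0.1395 × log₂(0.1395) = 0.3965
  p(2,2)=3/43: -0.0698 × log₂(0.0698) = 0.2680
H(X,Y) = 2.9205 bits
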